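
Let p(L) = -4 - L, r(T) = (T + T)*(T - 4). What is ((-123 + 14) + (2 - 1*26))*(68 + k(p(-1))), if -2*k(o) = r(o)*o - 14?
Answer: -18354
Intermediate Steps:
r(T) = 2*T*(-4 + T) (r(T) = (2*T)*(-4 + T) = 2*T*(-4 + T))
k(o) = 7 - o²*(-4 + o) (k(o) = -((2*o*(-4 + o))*o - 14)/2 = -(2*o²*(-4 + o) - 14)/2 = -(-14 + 2*o²*(-4 + o))/2 = 7 - o²*(-4 + o))
((-123 + 14) + (2 - 1*26))*(68 + k(p(-1))) = ((-123 + 14) + (2 - 1*26))*(68 + (7 + (-4 - 1*(-1))²*(4 - (-4 - 1*(-1))))) = (-109 + (2 - 26))*(68 + (7 + (-4 + 1)²*(4 - (-4 + 1)))) = (-109 - 24)*(68 + (7 + (-3)²*(4 - 1*(-3)))) = -133*(68 + (7 + 9*(4 + 3))) = -133*(68 + (7 + 9*7)) = -133*(68 + (7 + 63)) = -133*(68 + 70) = -133*138 = -18354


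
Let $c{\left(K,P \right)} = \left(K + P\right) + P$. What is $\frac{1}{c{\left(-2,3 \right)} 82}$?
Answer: $\frac{1}{328} \approx 0.0030488$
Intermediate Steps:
$c{\left(K,P \right)} = K + 2 P$
$\frac{1}{c{\left(-2,3 \right)} 82} = \frac{1}{\left(-2 + 2 \cdot 3\right) 82} = \frac{1}{\left(-2 + 6\right) 82} = \frac{1}{4 \cdot 82} = \frac{1}{328}$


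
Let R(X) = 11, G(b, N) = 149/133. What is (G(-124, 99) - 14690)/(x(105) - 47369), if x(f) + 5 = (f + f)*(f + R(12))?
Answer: 1953621/3060862 ≈ 0.63826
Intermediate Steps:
G(b, N) = 149/133 (G(b, N) = 149*(1/133) = 149/133)
x(f) = -5 + 2*f*(11 + f) (x(f) = -5 + (f + f)*(f + 11) = -5 + (2*f)*(11 + f) = -5 + 2*f*(11 + f))
(G(-124, 99) - 14690)/(x(105) - 47369) = (149/133 - 14690)/((-5 + 2*105² + 22*105) - 47369) = -1953621/(133*((-5 + 2*11025 + 2310) - 47369)) = -1953621/(133*((-5 + 22050 + 2310) - 47369)) = -1953621/(133*(24355 - 47369)) = -1953621/133/(-23014) = -1953621/133*(-1/23014) = 1953621/3060862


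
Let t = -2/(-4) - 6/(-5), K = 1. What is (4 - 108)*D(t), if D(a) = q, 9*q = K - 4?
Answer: 104/3 ≈ 34.667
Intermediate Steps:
t = 17/10 (t = -2*(-¼) - 6*(-⅕) = ½ + 6/5 = 17/10 ≈ 1.7000)
q = -⅓ (q = (1 - 4)/9 = (⅑)*(-3) = -⅓ ≈ -0.33333)
D(a) = -⅓
(4 - 108)*D(t) = (4 - 108)*(-⅓) = -104*(-⅓) = 104/3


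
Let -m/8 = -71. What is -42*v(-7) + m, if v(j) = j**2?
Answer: -1490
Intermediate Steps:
m = 568 (m = -8*(-71) = 568)
-42*v(-7) + m = -42*(-7)**2 + 568 = -42*49 + 568 = -2058 + 568 = -1490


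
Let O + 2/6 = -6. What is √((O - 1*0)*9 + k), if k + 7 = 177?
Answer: √113 ≈ 10.630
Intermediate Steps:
O = -19/3 (O = -⅓ - 6 = -19/3 ≈ -6.3333)
k = 170 (k = -7 + 177 = 170)
√((O - 1*0)*9 + k) = √((-19/3 - 1*0)*9 + 170) = √((-19/3 + 0)*9 + 170) = √(-19/3*9 + 170) = √(-57 + 170) = √113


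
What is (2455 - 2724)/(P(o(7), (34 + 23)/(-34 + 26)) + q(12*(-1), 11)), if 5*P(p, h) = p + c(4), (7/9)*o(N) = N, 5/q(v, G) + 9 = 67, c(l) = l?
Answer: -78010/779 ≈ -100.14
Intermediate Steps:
q(v, G) = 5/58 (q(v, G) = 5/(-9 + 67) = 5/58)
o(N) = 9*N/7
P(p, h) = ⅘ + p/5 (P(p, h) = (p + 4)/5 = (4 + p)/5 = ⅘ + p/5)
(2455 - 2724)/(P(o(7), (34 + 23)/(-34 + 26)) + q(12*(-1), 11)) = (2455 - 2724)/((⅘ + ((9/7)*7)/5) + 5/58) = -269/((⅘ + (⅕)*9) + 5/58) = -269/((⅘ + 9/5) + 5/58) = -269/(13/5 + 5/58) = -269/779/290 = -269*290/779 = -78010/779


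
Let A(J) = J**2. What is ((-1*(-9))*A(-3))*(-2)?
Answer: -162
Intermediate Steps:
((-1*(-9))*A(-3))*(-2) = (-1*(-9)*(-3)**2)*(-2) = (9*9)*(-2) = 81*(-2) = -162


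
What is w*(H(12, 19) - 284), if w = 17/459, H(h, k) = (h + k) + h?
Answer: -241/27 ≈ -8.9259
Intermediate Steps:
H(h, k) = k + 2*h
w = 1/27 (w = 17*(1/459) = 1/27 ≈ 0.037037)
w*(H(12, 19) - 284) = ((19 + 2*12) - 284)/27 = ((19 + 24) - 284)/27 = (43 - 284)/27 = (1/27)*(-241) = -241/27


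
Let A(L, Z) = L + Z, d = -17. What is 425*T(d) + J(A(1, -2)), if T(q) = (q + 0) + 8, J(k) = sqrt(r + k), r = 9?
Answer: -3825 + 2*sqrt(2) ≈ -3822.2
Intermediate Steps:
J(k) = sqrt(9 + k)
T(q) = 8 + q (T(q) = q + 8 = 8 + q)
425*T(d) + J(A(1, -2)) = 425*(8 - 17) + sqrt(9 + (1 - 2)) = 425*(-9) + sqrt(9 - 1) = -3825 + sqrt(8) = -3825 + 2*sqrt(2)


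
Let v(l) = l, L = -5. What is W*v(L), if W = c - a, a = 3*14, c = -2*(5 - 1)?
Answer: 250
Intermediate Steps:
c = -8 (c = -2*4 = -8)
a = 42
W = -50 (W = -8 - 1*42 = -8 - 42 = -50)
W*v(L) = -50*(-5) = 250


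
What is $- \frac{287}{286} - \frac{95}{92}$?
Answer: $- \frac{26787}{13156} \approx -2.0361$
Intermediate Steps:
$- \frac{287}{286} - \frac{95}{92} = - \frac{26787}{13156}$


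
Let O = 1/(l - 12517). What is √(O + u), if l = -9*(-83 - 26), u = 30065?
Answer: √250064313919/2884 ≈ 173.39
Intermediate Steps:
l = 981 (l = -9*(-109) = 981)
O = -1/11536 (O = 1/(981 - 12517) = 1/(-11536) = -1/11536 ≈ -8.6685e-5)
√(O + u) = √(-1/11536 + 30065) = √(346829839/11536) = √250064313919/2884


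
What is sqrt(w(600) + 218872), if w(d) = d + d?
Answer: 2*sqrt(55018) ≈ 469.12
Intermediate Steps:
w(d) = 2*d
sqrt(w(600) + 218872) = sqrt(2*600 + 218872) = sqrt(1200 + 218872) = sqrt(220072) = 2*sqrt(55018)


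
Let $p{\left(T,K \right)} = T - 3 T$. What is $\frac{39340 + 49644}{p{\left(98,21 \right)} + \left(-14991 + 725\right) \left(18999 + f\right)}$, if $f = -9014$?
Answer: $- \frac{6356}{10174729} \approx -0.00062468$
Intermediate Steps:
$p{\left(T,K \right)} = - 2 T$
$\frac{39340 + 49644}{p{\left(98,21 \right)} + \left(-14991 + 725\right) \left(18999 + f\right)} = \frac{39340 + 49644}{\left(-2\right) 98 + \left(-14991 + 725\right) \left(18999 - 9014\right)} = \frac{88984}{-196 - 142446010} = \frac{88984}{-142446206} = 88984 \left(- \frac{1}{142446206}\right) = - \frac{6356}{10174729}$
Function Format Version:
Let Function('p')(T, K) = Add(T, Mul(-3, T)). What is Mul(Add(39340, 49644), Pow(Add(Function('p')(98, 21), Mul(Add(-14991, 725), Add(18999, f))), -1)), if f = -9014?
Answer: Rational(-6356, 10174729) ≈ -0.00062468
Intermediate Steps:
Function('p')(T, K) = Mul(-2, T)
Mul(Add(39340, 49644), Pow(Add(Function('p')(98, 21), Mul(Add(-14991, 725), Add(18999, f))), -1)) = Mul(Add(39340, 49644), Pow(Add(Mul(-2, 98), Mul(Add(-14991, 725), Add(18999, -9014))), -1)) = Mul(88984, Pow(Add(-196, Mul(-14266, 9985)), -1)) = Mul(88984, Pow(Add(-196, -142446010), -1)) = Mul(88984, Pow(-142446206, -1)) = Mul(88984, Rational(-1, 142446206)) = Rational(-6356, 10174729)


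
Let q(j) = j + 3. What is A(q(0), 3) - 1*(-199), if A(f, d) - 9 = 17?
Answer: 225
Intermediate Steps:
q(j) = 3 + j
A(f, d) = 26 (A(f, d) = 9 + 17 = 26)
A(q(0), 3) - 1*(-199) = 26 - 1*(-199) = 26 + 199 = 225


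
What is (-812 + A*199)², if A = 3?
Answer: 46225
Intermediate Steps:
(-812 + A*199)² = (-812 + 3*199)² = (-812 + 597)² = (-215)² = 46225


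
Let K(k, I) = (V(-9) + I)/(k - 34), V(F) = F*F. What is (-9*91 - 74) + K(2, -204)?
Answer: -28453/32 ≈ -889.16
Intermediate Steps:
V(F) = F**2
K(k, I) = (81 + I)/(-34 + k) (K(k, I) = ((-9)**2 + I)/(k - 34) = (81 + I)/(-34 + k))
(-9*91 - 74) + K(2, -204) = (-9*91 - 74) + (81 - 204)/(-34 + 2) = (-819 - 74) - 123/(-32) = -893 - 1/32*(-123) = -893 + 123/32 = -28453/32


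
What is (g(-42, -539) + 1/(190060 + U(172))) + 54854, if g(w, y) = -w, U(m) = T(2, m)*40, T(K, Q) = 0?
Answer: 10433533761/190060 ≈ 54896.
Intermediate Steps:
U(m) = 0 (U(m) = 0*40 = 0)
(g(-42, -539) + 1/(190060 + U(172))) + 54854 = (-1*(-42) + 1/(190060 + 0)) + 54854 = (42 + 1/190060) + 54854 = 7982521/190060 + 54854 = 10433533761/190060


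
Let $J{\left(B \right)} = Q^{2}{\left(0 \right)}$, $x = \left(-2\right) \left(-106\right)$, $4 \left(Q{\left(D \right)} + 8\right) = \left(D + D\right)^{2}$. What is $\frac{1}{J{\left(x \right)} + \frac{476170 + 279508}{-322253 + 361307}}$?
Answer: $\frac{19527}{1627567} \approx 0.011998$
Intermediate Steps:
$Q{\left(D \right)} = -8 + D^{2}$ ($Q{\left(D \right)} = -8 + \frac{\left(D + D\right)^{2}}{4} = -8 + \frac{\left(2 D\right)^{2}}{4} = -8 + \frac{4 D^{2}}{4} = -8 + D^{2}$)
$x = 212$
$J{\left(B \right)} = 64$ ($J{\left(B \right)} = \left(-8 + 0^{2}\right)^{2} = \left(-8 + 0\right)^{2} = \left(-8\right)^{2} = 64$)
$\frac{1}{J{\left(x \right)} + \frac{476170 + 279508}{-322253 + 361307}} = \frac{1}{64 + \frac{476170 + 279508}{-322253 + 361307}} = \frac{1}{64 + \frac{755678}{39054}} = \frac{1}{64 + 755678 \cdot \frac{1}{39054}} = \frac{1}{64 + \frac{377839}{19527}} = \frac{1}{\frac{1627567}{19527}} = \frac{19527}{1627567}$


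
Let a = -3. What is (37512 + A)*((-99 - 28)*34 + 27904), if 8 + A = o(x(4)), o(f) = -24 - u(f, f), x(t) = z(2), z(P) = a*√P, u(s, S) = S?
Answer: 884003280 + 70758*√2 ≈ 8.8410e+8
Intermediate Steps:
z(P) = -3*√P
x(t) = -3*√2
o(f) = -24 - f
A = -32 + 3*√2 (A = -8 + (-24 - (-3)*√2) = -8 + (-24 + 3*√2) = -32 + 3*√2 ≈ -27.757)
(37512 + A)*((-99 - 28)*34 + 27904) = (37512 + (-32 + 3*√2))*((-99 - 28)*34 + 27904) = (37480 + 3*√2)*(-127*34 + 27904) = (37480 + 3*√2)*(-4318 + 27904) = (37480 + 3*√2)*23586 = 884003280 + 70758*√2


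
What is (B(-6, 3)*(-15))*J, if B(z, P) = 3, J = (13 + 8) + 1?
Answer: -990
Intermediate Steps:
J = 22 (J = 21 + 1 = 22)
(B(-6, 3)*(-15))*J = (3*(-15))*22 = -45*22 = -990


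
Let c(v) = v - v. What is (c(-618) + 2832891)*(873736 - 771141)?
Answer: 290640452145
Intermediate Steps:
c(v) = 0
(c(-618) + 2832891)*(873736 - 771141) = (0 + 2832891)*(873736 - 771141) = 2832891*102595 = 290640452145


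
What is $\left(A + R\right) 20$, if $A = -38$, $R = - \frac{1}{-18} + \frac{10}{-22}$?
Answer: $- \frac{76030}{99} \approx -767.98$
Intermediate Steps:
$R = - \frac{79}{198}$ ($R = \left(-1\right) \left(- \frac{1}{18}\right) + 10 \left(- \frac{1}{22}\right) = \frac{1}{18} - \frac{5}{11} = - \frac{79}{198} \approx -0.39899$)
$\left(A + R\right) 20 = \left(-38 - \frac{79}{198}\right) 20 = \left(- \frac{7603}{198}\right) 20 = - \frac{76030}{99}$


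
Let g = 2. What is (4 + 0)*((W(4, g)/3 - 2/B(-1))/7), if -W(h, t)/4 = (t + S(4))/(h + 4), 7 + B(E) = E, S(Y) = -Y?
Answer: ⅓ ≈ 0.33333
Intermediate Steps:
B(E) = -7 + E
W(h, t) = -4*(-4 + t)/(4 + h) (W(h, t) = -4*(t - 1*4)/(h + 4) = -4*(t - 4)/(4 + h) = -4*(-4 + t)/(4 + h))
(4 + 0)*((W(4, g)/3 - 2/B(-1))/7) = (4 + 0)*(((4*(4 - 1*2)/(4 + 4))/3 - 2/(-7 - 1))/7) = 4*(((4*(4 - 2)/8)*(⅓) - 2/(-8))*(⅐)) = 4*(((4*(⅛)*2)*(⅓) - 2*(-⅛))*(⅐)) = 4*((1*(⅓) + ¼)*(⅐)) = 4*((⅓ + ¼)*(⅐)) = 4*((7/12)*(⅐)) = 4*(1/12) = ⅓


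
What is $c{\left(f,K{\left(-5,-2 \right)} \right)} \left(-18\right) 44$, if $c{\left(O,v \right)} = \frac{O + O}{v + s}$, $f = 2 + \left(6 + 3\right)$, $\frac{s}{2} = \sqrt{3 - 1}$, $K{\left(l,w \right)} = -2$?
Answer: $-8712 - 8712 \sqrt{2} \approx -21033.0$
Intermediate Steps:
$s = 2 \sqrt{2}$ ($s = 2 \sqrt{3 - 1} = 2 \sqrt{2} \approx 2.8284$)
$f = 11$ ($f = 2 + 9 = 11$)
$c{\left(O,v \right)} = \frac{2 O}{v + 2 \sqrt{2}}$ ($c{\left(O,v \right)} = \frac{O + O}{v + 2 \sqrt{2}} = \frac{2 O}{v + 2 \sqrt{2}}$)
$c{\left(f,K{\left(-5,-2 \right)} \right)} \left(-18\right) 44 = 2 \cdot 11 \frac{1}{-2 + 2 \sqrt{2}} \left(-18\right) 44 = \frac{22}{-2 + 2 \sqrt{2}} \left(-18\right) 44 = - \frac{396}{-2 + 2 \sqrt{2}} \cdot 44 = - \frac{17424}{-2 + 2 \sqrt{2}}$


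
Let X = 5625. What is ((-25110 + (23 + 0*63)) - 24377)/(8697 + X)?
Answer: -8244/2387 ≈ -3.4537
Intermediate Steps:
((-25110 + (23 + 0*63)) - 24377)/(8697 + X) = ((-25110 + (23 + 0*63)) - 24377)/(8697 + 5625) = ((-25110 + (23 + 0)) - 24377)/14322 = ((-25110 + 23) - 24377)*(1/14322) = (-25087 - 24377)*(1/14322) = -49464*1/14322 = -8244/2387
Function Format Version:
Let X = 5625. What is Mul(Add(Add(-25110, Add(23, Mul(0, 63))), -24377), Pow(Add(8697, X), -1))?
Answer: Rational(-8244, 2387) ≈ -3.4537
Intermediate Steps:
Mul(Add(Add(-25110, Add(23, Mul(0, 63))), -24377), Pow(Add(8697, X), -1)) = Mul(Add(Add(-25110, Add(23, Mul(0, 63))), -24377), Pow(Add(8697, 5625), -1)) = Mul(Add(Add(-25110, Add(23, 0)), -24377), Pow(14322, -1)) = Mul(Add(Add(-25110, 23), -24377), Rational(1, 14322)) = Mul(Add(-25087, -24377), Rational(1, 14322)) = Mul(-49464, Rational(1, 14322)) = Rational(-8244, 2387)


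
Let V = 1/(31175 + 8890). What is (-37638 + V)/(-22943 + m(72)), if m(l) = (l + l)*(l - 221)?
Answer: 1507966469/1778845935 ≈ 0.84772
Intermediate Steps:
m(l) = 2*l*(-221 + l) (m(l) = (2*l)*(-221 + l) = 2*l*(-221 + l))
V = 1/40065 ≈ 2.4959e-5
(-37638 + V)/(-22943 + m(72)) = (-37638 + 1/40065)/(-22943 + 2*72*(-221 + 72)) = -1507966469/(40065*(-22943 + 2*72*(-149))) = -1507966469/(40065*(-22943 - 21456)) = -1507966469/40065/(-44399) = -1507966469/40065*(-1/44399) = 1507966469/1778845935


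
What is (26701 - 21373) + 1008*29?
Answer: 34560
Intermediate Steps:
(26701 - 21373) + 1008*29 = 5328 + 29232 = 34560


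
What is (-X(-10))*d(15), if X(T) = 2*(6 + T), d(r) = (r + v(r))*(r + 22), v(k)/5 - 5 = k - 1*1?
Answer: 32560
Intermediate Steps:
v(k) = 20 + 5*k (v(k) = 25 + 5*(k - 1*1) = 25 + 5*(k - 1) = 25 + 5*(-1 + k) = 25 + (-5 + 5*k) = 20 + 5*k)
d(r) = (20 + 6*r)*(22 + r) (d(r) = (r + (20 + 5*r))*(r + 22) = (20 + 6*r)*(22 + r))
X(T) = 12 + 2*T
(-X(-10))*d(15) = (-(12 + 2*(-10)))*(440 + 6*15**2 + 152*15) = (-(12 - 20))*(440 + 6*225 + 2280) = (-1*(-8))*(440 + 1350 + 2280) = 8*4070 = 32560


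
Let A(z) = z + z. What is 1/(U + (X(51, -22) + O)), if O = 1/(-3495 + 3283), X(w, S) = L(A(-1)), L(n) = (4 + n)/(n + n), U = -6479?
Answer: -212/1373655 ≈ -0.00015433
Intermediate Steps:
A(z) = 2*z
L(n) = (4 + n)/(2*n) (L(n) = (4 + n)/((2*n)) = (4 + n)*(1/(2*n)) = (4 + n)/(2*n))
X(w, S) = -1/2 (X(w, S) = (4 + 2*(-1))/(2*((2*(-1)))) = (1/2)*(4 - 2)/(-2) = (1/2)*(-1/2)*2 = -1/2)
O = -1/212 (O = 1/(-212) = -1/212 ≈ -0.0047170)
1/(U + (X(51, -22) + O)) = 1/(-6479 + (-1/2 - 1/212)) = 1/(-6479 - 107/212) = 1/(-1373655/212) = -212/1373655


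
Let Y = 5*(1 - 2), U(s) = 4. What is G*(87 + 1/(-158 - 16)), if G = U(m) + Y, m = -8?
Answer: -15137/174 ≈ -86.994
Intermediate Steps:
Y = -5 (Y = 5*(-1) = -5)
G = -1 (G = 4 - 5 = -1)
G*(87 + 1/(-158 - 16)) = -(87 + 1/(-158 - 16)) = -(87 + 1/(-174)) = -(87 - 1/174) = -1*15137/174 = -15137/174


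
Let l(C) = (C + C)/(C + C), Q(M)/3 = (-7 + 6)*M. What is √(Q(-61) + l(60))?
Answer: 2*√46 ≈ 13.565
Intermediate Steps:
Q(M) = -3*M (Q(M) = 3*((-7 + 6)*M) = 3*(-M) = -3*M)
l(C) = 1 (l(C) = (2*C)/((2*C)) = (2*C)*(1/(2*C)) = 1)
√(Q(-61) + l(60)) = √(-3*(-61) + 1) = √(183 + 1) = √184 = 2*√46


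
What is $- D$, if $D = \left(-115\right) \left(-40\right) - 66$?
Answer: $-4534$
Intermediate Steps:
$D = 4534$ ($D = 4600 - 66 = 4534$)
$- D = \left(-1\right) 4534 = -4534$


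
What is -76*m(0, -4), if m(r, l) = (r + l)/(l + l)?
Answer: -38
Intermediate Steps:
m(r, l) = (l + r)/(2*l) (m(r, l) = (l + r)/((2*l)) = (l + r)*(1/(2*l)) = (l + r)/(2*l))
-76*m(0, -4) = -38*(-4 + 0)/(-4) = -38*(-1)*(-4)/4 = -76*½ = -38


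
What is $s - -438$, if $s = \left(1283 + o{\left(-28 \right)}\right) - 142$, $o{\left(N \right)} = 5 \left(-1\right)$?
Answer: $1574$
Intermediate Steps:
$o{\left(N \right)} = -5$
$s = 1136$ ($s = \left(1283 - 5\right) - 142 = 1278 - 142 = 1136$)
$s - -438 = 1136 - -438 = 1136 + 438 = 1574$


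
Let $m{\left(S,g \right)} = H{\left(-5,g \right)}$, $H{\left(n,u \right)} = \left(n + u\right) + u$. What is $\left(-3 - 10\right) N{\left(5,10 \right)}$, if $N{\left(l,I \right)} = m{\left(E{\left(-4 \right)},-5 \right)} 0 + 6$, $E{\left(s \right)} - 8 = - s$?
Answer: $-78$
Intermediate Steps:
$H{\left(n,u \right)} = n + 2 u$
$E{\left(s \right)} = 8 - s$
$m{\left(S,g \right)} = -5 + 2 g$
$N{\left(l,I \right)} = 6$ ($N{\left(l,I \right)} = \left(-5 + 2 \left(-5\right)\right) 0 + 6 = \left(-5 - 10\right) 0 + 6 = \left(-15\right) 0 + 6 = 0 + 6 = 6$)
$\left(-3 - 10\right) N{\left(5,10 \right)} = \left(-3 - 10\right) 6 = \left(-13\right) 6 = -78$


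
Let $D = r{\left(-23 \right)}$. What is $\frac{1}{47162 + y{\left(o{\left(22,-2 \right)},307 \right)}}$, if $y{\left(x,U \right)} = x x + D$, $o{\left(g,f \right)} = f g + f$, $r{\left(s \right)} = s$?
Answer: $\frac{1}{49255} \approx 2.0303 \cdot 10^{-5}$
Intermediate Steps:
$D = -23$
$o{\left(g,f \right)} = f + f g$
$y{\left(x,U \right)} = -23 + x^{2}$ ($y{\left(x,U \right)} = x x - 23 = x^{2} - 23 = -23 + x^{2}$)
$\frac{1}{47162 + y{\left(o{\left(22,-2 \right)},307 \right)}} = \frac{1}{47162 - \left(23 - \left(- 2 \left(1 + 22\right)\right)^{2}\right)} = \frac{1}{47162 - \left(23 - \left(\left(-2\right) 23\right)^{2}\right)} = \frac{1}{47162 - \left(23 - \left(-46\right)^{2}\right)} = \frac{1}{47162 + \left(-23 + 2116\right)} = \frac{1}{47162 + 2093} = \frac{1}{49255}$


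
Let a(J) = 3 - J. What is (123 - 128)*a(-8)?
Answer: -55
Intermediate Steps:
(123 - 128)*a(-8) = (123 - 128)*(3 - 1*(-8)) = -5*(3 + 8) = -5*11 = -55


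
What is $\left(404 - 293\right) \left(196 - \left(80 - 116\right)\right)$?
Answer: $25752$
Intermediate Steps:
$\left(404 - 293\right) \left(196 - \left(80 - 116\right)\right) = 111 \left(196 - \left(80 - 116\right)\right) = 111 \left(196 - -36\right) = 111 \left(196 + 36\right) = 111 \cdot 232 = 25752$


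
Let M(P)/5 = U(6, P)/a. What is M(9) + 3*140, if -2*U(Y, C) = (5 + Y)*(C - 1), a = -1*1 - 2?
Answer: 1480/3 ≈ 493.33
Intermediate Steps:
a = -3 (a = -1 - 2 = -3)
U(Y, C) = -(-1 + C)*(5 + Y)/2 (U(Y, C) = -(5 + Y)*(C - 1)/2 = -(5 + Y)*(-1 + C)/2 = -(-1 + C)*(5 + Y)/2)
M(P) = -55/6 + 55*P/6 (M(P) = 5*((5/2 + (½)*6 - 5*P/2 - ½*P*6)/(-3)) = 5*((5/2 + 3 - 5*P/2 - 3*P)*(-⅓)) = 5*((11/2 - 11*P/2)*(-⅓)) = 5*(-11/6 + 11*P/6) = -55/6 + 55*P/6)
M(9) + 3*140 = (-55/6 + (55/6)*9) + 3*140 = (-55/6 + 165/2) + 420 = 220/3 + 420 = 1480/3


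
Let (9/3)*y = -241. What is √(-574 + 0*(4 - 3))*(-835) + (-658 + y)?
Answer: -2215/3 - 835*I*√574 ≈ -738.33 - 20005.0*I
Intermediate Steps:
y = -241/3 (y = (⅓)*(-241) = -241/3 ≈ -80.333)
√(-574 + 0*(4 - 3))*(-835) + (-658 + y) = √(-574 + 0*(4 - 3))*(-835) + (-658 - 241/3) = √(-574 + 0*1)*(-835) - 2215/3 = √(-574 + 0)*(-835) - 2215/3 = √(-574)*(-835) - 2215/3 = (I*√574)*(-835) - 2215/3 = -835*I*√574 - 2215/3 = -2215/3 - 835*I*√574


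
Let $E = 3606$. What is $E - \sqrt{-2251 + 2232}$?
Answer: $3606 - i \sqrt{19} \approx 3606.0 - 4.3589 i$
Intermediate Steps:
$E - \sqrt{-2251 + 2232} = 3606 - \sqrt{-2251 + 2232} = 3606 - \sqrt{-19} = 3606 - i \sqrt{19}$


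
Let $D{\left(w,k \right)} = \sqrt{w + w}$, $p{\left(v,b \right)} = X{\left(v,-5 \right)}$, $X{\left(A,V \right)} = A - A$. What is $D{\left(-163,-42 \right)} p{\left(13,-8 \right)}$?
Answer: $0$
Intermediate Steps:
$X{\left(A,V \right)} = 0$
$p{\left(v,b \right)} = 0$
$D{\left(w,k \right)} = \sqrt{2} \sqrt{w}$ ($D{\left(w,k \right)} = \sqrt{2 w} = \sqrt{2} \sqrt{w}$)
$D{\left(-163,-42 \right)} p{\left(13,-8 \right)} = \sqrt{2} \sqrt{-163} \cdot 0 = \sqrt{2} i \sqrt{163} \cdot 0 = i \sqrt{326} \cdot 0 = 0$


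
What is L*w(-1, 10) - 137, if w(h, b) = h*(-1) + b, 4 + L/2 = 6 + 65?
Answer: 1337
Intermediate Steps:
L = 134 (L = -8 + 2*(6 + 65) = -8 + 2*71 = -8 + 142 = 134)
w(h, b) = b - h (w(h, b) = -h + b = b - h)
L*w(-1, 10) - 137 = 134*(10 - 1*(-1)) - 137 = 134*(10 + 1) - 137 = 134*11 - 137 = 1474 - 137 = 1337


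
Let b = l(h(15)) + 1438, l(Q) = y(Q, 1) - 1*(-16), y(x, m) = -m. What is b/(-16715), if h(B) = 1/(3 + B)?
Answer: -1453/16715 ≈ -0.086928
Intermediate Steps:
l(Q) = 15 (l(Q) = -1*1 - 1*(-16) = -1 + 16 = 15)
b = 1453 (b = 15 + 1438 = 1453)
b/(-16715) = 1453/(-16715) = 1453*(-1/16715) = -1453/16715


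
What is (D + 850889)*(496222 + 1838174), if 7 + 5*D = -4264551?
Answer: -23607746748/5 ≈ -4.7215e+9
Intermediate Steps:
D = -4264558/5 (D = -7/5 + (⅕)*(-4264551) = -7/5 - 4264551/5 = -4264558/5 ≈ -8.5291e+5)
(D + 850889)*(496222 + 1838174) = (-4264558/5 + 850889)*(496222 + 1838174) = -10113/5*2334396 = -23607746748/5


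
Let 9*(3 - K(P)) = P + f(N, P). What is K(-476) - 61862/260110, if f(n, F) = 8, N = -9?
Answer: 7122094/130055 ≈ 54.762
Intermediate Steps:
K(P) = 19/9 - P/9 (K(P) = 3 - (P + 8)/9 = 3 - (8 + P)/9 = 3 + (-8/9 - P/9) = 19/9 - P/9)
K(-476) - 61862/260110 = (19/9 - ⅑*(-476)) - 61862/260110 = (19/9 + 476/9) - 61862*1/260110 = 55 - 30931/130055 = 7122094/130055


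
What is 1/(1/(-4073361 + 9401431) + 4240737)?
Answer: 5328070/22594943587591 ≈ 2.3581e-7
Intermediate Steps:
1/(1/(-4073361 + 9401431) + 4240737) = 1/(1/5328070 + 4240737) = 1/(22594943587591/5328070) = 5328070/22594943587591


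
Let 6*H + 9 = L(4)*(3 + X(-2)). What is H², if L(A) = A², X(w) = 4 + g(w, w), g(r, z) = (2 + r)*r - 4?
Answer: 169/4 ≈ 42.250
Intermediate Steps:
g(r, z) = -4 + r*(2 + r) (g(r, z) = r*(2 + r) - 4 = -4 + r*(2 + r))
X(w) = w² + 2*w (X(w) = 4 + (-4 + w² + 2*w) = w² + 2*w)
H = 13/2 (H = -3/2 + (4²*(3 - 2*(2 - 2)))/6 = -3/2 + (16*(3 - 2*0))/6 = -3/2 + (16*(3 + 0))/6 = -3/2 + (16*3)/6 = -3/2 + (⅙)*48 = -3/2 + 8 = 13/2 ≈ 6.5000)
H² = (13/2)² = 169/4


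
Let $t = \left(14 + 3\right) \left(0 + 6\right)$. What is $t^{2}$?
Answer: $10404$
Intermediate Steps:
$t = 102$ ($t = 17 \cdot 6 = 102$)
$t^{2} = 102^{2} = 10404$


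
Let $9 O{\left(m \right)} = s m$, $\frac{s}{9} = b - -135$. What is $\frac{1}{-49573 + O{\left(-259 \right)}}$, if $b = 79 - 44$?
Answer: $- \frac{1}{93603} \approx -1.0683 \cdot 10^{-5}$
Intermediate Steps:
$b = 35$
$s = 1530$ ($s = 9 \left(35 - -135\right) = 9 \left(35 + 135\right) = 9 \cdot 170 = 1530$)
$O{\left(m \right)} = 170 m$ ($O{\left(m \right)} = \frac{1530 m}{9} = 170 m$)
$\frac{1}{-49573 + O{\left(-259 \right)}} = \frac{1}{-49573 + 170 \left(-259\right)} = \frac{1}{-49573 - 44030} = \frac{1}{-93603} = - \frac{1}{93603}$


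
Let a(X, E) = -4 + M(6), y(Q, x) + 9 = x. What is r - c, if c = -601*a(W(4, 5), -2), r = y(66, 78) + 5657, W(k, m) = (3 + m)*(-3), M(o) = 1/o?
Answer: 20533/6 ≈ 3422.2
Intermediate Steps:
W(k, m) = -9 - 3*m
y(Q, x) = -9 + x
a(X, E) = -23/6 (a(X, E) = -4 + 1/6 = -4 + ⅙ = -23/6)
r = 5726 (r = (-9 + 78) + 5657 = 69 + 5657 = 5726)
c = 13823/6 (c = -601*(-23/6) = 13823/6 ≈ 2303.8)
r - c = 5726 - 1*13823/6 = 5726 - 13823/6 = 20533/6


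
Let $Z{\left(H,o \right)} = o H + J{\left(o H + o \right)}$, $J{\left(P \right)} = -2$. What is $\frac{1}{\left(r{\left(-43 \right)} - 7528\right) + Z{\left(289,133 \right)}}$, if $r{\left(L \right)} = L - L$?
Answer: $\frac{1}{30907} \approx 3.2355 \cdot 10^{-5}$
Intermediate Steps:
$r{\left(L \right)} = 0$
$Z{\left(H,o \right)} = -2 + H o$ ($Z{\left(H,o \right)} = o H - 2 = H o - 2 = -2 + H o$)
$\frac{1}{\left(r{\left(-43 \right)} - 7528\right) + Z{\left(289,133 \right)}} = \frac{1}{\left(0 - 7528\right) + \left(-2 + 289 \cdot 133\right)} = \frac{1}{\left(0 - 7528\right) + \left(-2 + 38437\right)} = \frac{1}{-7528 + 38435} = \frac{1}{30907}$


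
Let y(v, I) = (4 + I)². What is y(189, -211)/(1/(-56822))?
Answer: -2434765878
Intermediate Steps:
y(189, -211)/(1/(-56822)) = (4 - 211)²/(1/(-56822)) = (-207)²/(-1/56822) = 42849*(-56822) = -2434765878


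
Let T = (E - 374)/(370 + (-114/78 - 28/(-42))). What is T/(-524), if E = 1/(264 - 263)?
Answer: 14547/7545076 ≈ 0.0019280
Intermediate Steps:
E = 1 (E = 1/1 = 1)
T = -14547/14399 (T = (1 - 374)/(370 + (-114/78 - 28/(-42))) = -373/(370 + (-114*1/78 - 28*(-1/42))) = -373/(370 + (-19/13 + ⅔)) = -373/(370 - 31/39) = -373/14399/39 = -373*39/14399 = -14547/14399 ≈ -1.0103)
T/(-524) = -14547/14399/(-524) = -14547/14399*(-1/524) = 14547/7545076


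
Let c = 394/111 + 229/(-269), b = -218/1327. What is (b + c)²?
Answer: 10080791927503609/1569973649689449 ≈ 6.4210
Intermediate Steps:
b = -218/1327 (b = -218*1/1327 = -218/1327 ≈ -0.16428)
c = 80567/29859 (c = 394*(1/111) + 229*(-1/269) = 394/111 - 229/269 = 80567/29859 ≈ 2.6982)
(b + c)² = (-218/1327 + 80567/29859)² = (100403147/39622893)² = 10080791927503609/1569973649689449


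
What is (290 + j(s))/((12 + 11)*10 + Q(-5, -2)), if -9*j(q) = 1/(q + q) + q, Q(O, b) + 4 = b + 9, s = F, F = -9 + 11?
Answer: 1159/932 ≈ 1.2436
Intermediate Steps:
F = 2
s = 2
Q(O, b) = 5 + b (Q(O, b) = -4 + (b + 9) = -4 + (9 + b) = 5 + b)
j(q) = -q/9 - 1/(18*q) (j(q) = -(1/(q + q) + q)/9 = -(1/(2*q) + q)/9 = -(q + 1/(2*q))/9 = -q/9 - 1/(18*q))
(290 + j(s))/((12 + 11)*10 + Q(-5, -2)) = (290 + (-⅑*2 - 1/18/2))/((12 + 11)*10 + (5 - 2)) = (290 + (-2/9 - 1/18*½))/(23*10 + 3) = (290 + (-2/9 - 1/36))/(230 + 3) = (290 - ¼)/233 = (1159/4)*(1/233) = 1159/932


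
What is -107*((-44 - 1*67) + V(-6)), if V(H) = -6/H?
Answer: 11770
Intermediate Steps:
-107*((-44 - 1*67) + V(-6)) = -107*((-44 - 1*67) - 6/(-6)) = -107*((-44 - 67) - 6*(-⅙)) = -107*(-111 + 1) = -107*(-110) = 11770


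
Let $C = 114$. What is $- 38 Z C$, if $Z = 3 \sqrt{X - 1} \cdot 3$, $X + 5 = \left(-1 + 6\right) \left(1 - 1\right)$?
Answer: $- 38988 i \sqrt{6} \approx - 95501.0 i$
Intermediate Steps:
$X = -5$ ($X = -5 + \left(-1 + 6\right) \left(1 - 1\right) = -5 + 5 \cdot 0 = -5 + 0 = -5$)
$Z = 9 i \sqrt{6}$ ($Z = 3 \sqrt{-5 - 1} \cdot 3 = 3 \sqrt{-6} \cdot 3 = 3 i \sqrt{6} \cdot 3 = 9 i \sqrt{6} \approx 22.045 i$)
$- 38 Z C = - 38 \cdot 9 i \sqrt{6} \cdot 114 = - 342 i \sqrt{6} \cdot 114 = - 38988 i \sqrt{6}$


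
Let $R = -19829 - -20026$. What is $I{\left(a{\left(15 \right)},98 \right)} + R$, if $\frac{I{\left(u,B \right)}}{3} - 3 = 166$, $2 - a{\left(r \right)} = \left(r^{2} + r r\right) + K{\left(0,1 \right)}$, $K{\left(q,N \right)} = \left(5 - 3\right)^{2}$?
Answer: $704$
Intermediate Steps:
$K{\left(q,N \right)} = 4$ ($K{\left(q,N \right)} = 2^{2} = 4$)
$a{\left(r \right)} = -2 - 2 r^{2}$ ($a{\left(r \right)} = 2 - \left(\left(r^{2} + r r\right) + 4\right) = 2 - \left(\left(r^{2} + r^{2}\right) + 4\right) = 2 - \left(2 r^{2} + 4\right) = 2 - \left(4 + 2 r^{2}\right) = -2 - 2 r^{2}$)
$I{\left(u,B \right)} = 507$ ($I{\left(u,B \right)} = 9 + 3 \cdot 166 = 9 + 498 = 507$)
$R = 197$ ($R = -19829 + 20026 = 197$)
$I{\left(a{\left(15 \right)},98 \right)} + R = 507 + 197 = 704$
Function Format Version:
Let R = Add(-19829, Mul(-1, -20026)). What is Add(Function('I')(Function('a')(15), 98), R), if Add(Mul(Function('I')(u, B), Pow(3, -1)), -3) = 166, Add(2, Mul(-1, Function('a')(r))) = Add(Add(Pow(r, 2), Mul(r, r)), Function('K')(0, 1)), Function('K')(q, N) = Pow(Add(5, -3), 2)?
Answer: 704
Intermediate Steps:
Function('K')(q, N) = 4 (Function('K')(q, N) = Pow(2, 2) = 4)
Function('a')(r) = Add(-2, Mul(-2, Pow(r, 2))) (Function('a')(r) = Add(2, Mul(-1, Add(Add(Pow(r, 2), Mul(r, r)), 4))) = Add(2, Mul(-1, Add(Add(Pow(r, 2), Pow(r, 2)), 4))) = Add(2, Mul(-1, Add(Mul(2, Pow(r, 2)), 4))) = Add(2, Mul(-1, Add(4, Mul(2, Pow(r, 2))))) = Add(2, Add(-4, Mul(-2, Pow(r, 2)))) = Add(-2, Mul(-2, Pow(r, 2))))
Function('I')(u, B) = 507 (Function('I')(u, B) = Add(9, Mul(3, 166)) = Add(9, 498) = 507)
R = 197 (R = Add(-19829, 20026) = 197)
Add(Function('I')(Function('a')(15), 98), R) = Add(507, 197) = 704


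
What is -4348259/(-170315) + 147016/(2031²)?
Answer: 17961437822939/702542732715 ≈ 25.566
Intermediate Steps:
-4348259/(-170315) + 147016/(2031²) = -4348259*(-1/170315) + 147016/4124961 = 4348259/170315 + 147016*(1/4124961) = 4348259/170315 + 147016/4124961 = 17961437822939/702542732715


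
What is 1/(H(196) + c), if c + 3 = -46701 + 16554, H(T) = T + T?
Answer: -1/29758 ≈ -3.3604e-5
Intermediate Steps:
H(T) = 2*T
c = -30150 (c = -3 + (-46701 + 16554) = -3 - 30147 = -30150)
1/(H(196) + c) = 1/(2*196 - 30150) = 1/(392 - 30150) = 1/(-29758) = -1/29758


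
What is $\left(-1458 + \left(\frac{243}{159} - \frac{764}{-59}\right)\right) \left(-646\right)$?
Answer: $\frac{2915976170}{3127} \approx 9.3252 \cdot 10^{5}$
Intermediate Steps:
$\left(-1458 + \left(\frac{243}{159} - \frac{764}{-59}\right)\right) \left(-646\right) = \left(-1458 + \left(243 \cdot \frac{1}{159} - - \frac{764}{59}\right)\right) \left(-646\right) = \left(-1458 + \left(\frac{81}{53} + \frac{764}{59}\right)\right) \left(-646\right) = \left(-1458 + \frac{45271}{3127}\right) \left(-646\right) = \left(- \frac{4513895}{3127}\right) \left(-646\right) = \frac{2915976170}{3127}$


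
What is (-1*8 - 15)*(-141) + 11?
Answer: 3254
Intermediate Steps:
(-1*8 - 15)*(-141) + 11 = (-8 - 15)*(-141) + 11 = -23*(-141) + 11 = 3243 + 11 = 3254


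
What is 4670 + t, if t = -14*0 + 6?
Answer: 4676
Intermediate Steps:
t = 6 (t = 0 + 6 = 6)
4670 + t = 4670 + 6 = 4676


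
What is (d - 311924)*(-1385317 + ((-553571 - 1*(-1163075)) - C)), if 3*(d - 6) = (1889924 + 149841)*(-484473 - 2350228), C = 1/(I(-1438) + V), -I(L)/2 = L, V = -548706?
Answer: 816170065853189216984997/545830 ≈ 1.4953e+18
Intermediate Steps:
I(L) = -2*L
C = -1/545830 (C = 1/(-2*(-1438) - 548706) = 1/(2876 - 548706) = 1/(-545830) = -1/545830 ≈ -1.8321e-6)
d = -5782123885247/3 (d = 6 + ((1889924 + 149841)*(-484473 - 2350228))/3 = 6 + (2039765*(-2834701))/3 = 6 + (1/3)*(-5782123885265) = 6 - 5782123885265/3 = -5782123885247/3 ≈ -1.9274e+12)
(d - 311924)*(-1385317 + ((-553571 - 1*(-1163075)) - C)) = (-5782123885247/3 - 311924)*(-1385317 + ((-553571 - 1*(-1163075)) - 1*(-1/545830))) = -5782124821019*(-1385317 + ((-553571 + 1163075) + 1/545830))/3 = -5782124821019*(-1385317 + (609504 + 1/545830))/3 = -5782124821019*(-1385317 + 332685568321/545830)/3 = -5782124821019/3*(-423462009789/545830) = 816170065853189216984997/545830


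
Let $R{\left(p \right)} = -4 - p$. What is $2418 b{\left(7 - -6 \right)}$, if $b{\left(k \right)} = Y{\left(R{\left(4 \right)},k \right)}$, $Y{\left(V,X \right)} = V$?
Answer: $-19344$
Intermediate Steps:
$b{\left(k \right)} = -8$ ($b{\left(k \right)} = -4 - 4 = -8$)
$2418 b{\left(7 - -6 \right)} = 2418 \left(-8\right) = -19344$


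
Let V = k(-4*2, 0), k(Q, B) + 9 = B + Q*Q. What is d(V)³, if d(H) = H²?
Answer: 27680640625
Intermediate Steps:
k(Q, B) = -9 + B + Q² (k(Q, B) = -9 + (B + Q*Q) = -9 + (B + Q²) = -9 + B + Q²)
V = 55 (V = -9 + 0 + (-4*2)² = -9 + 0 + (-8)² = -9 + 0 + 64 = 55)
d(V)³ = (55²)³ = 3025³ = 27680640625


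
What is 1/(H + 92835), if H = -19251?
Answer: 1/73584 ≈ 1.3590e-5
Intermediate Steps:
1/(H + 92835) = 1/(-19251 + 92835) = 1/73584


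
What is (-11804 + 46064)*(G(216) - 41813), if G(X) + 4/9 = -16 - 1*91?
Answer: -4308583280/3 ≈ -1.4362e+9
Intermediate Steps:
G(X) = -967/9 (G(X) = -4/9 + (-16 - 1*91) = -4/9 + (-16 - 91) = -4/9 - 107 = -967/9)
(-11804 + 46064)*(G(216) - 41813) = (-11804 + 46064)*(-967/9 - 41813) = 34260*(-377284/9) = -4308583280/3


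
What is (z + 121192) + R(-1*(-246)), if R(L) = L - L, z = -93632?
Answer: 27560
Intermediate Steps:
R(L) = 0
(z + 121192) + R(-1*(-246)) = (-93632 + 121192) + 0 = 27560 + 0 = 27560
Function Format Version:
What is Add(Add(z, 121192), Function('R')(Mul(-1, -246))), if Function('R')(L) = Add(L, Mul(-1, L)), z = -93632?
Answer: 27560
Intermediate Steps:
Function('R')(L) = 0
Add(Add(z, 121192), Function('R')(Mul(-1, -246))) = Add(Add(-93632, 121192), 0) = Add(27560, 0) = 27560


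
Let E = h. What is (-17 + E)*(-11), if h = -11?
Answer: 308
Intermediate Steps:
E = -11
(-17 + E)*(-11) = (-17 - 11)*(-11) = -28*(-11) = 308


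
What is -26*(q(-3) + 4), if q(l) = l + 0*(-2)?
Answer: -26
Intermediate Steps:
q(l) = l (q(l) = l + 0 = l)
-26*(q(-3) + 4) = -26*(-3 + 4) = -26*1 = -26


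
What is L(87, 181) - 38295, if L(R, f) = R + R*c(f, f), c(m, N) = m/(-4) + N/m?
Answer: -168231/4 ≈ -42058.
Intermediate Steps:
c(m, N) = -m/4 + N/m (c(m, N) = m*(-¼) + N/m = -m/4 + N/m)
L(R, f) = R + R*(1 - f/4) (L(R, f) = R + R*(-f/4 + f/f) = R + R*(-f/4 + 1) = R + R*(1 - f/4))
L(87, 181) - 38295 = (¼)*87*(8 - 1*181) - 38295 = (¼)*87*(8 - 181) - 38295 = (¼)*87*(-173) - 38295 = -15051/4 - 38295 = -168231/4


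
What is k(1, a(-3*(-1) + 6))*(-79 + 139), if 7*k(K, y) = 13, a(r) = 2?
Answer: 780/7 ≈ 111.43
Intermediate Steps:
k(K, y) = 13/7 (k(K, y) = (1/7)*13 = 13/7)
k(1, a(-3*(-1) + 6))*(-79 + 139) = 13*(-79 + 139)/7 = (13/7)*60 = 780/7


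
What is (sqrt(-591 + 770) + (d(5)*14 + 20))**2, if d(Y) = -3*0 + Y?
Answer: (90 + sqrt(179))**2 ≈ 10687.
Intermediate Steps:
d(Y) = Y (d(Y) = 0 + Y = Y)
(sqrt(-591 + 770) + (d(5)*14 + 20))**2 = (sqrt(-591 + 770) + (5*14 + 20))**2 = (sqrt(179) + (70 + 20))**2 = (sqrt(179) + 90)**2 = (90 + sqrt(179))**2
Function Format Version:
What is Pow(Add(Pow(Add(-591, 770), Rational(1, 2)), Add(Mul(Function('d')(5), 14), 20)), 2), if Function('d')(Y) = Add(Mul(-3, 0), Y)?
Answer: Pow(Add(90, Pow(179, Rational(1, 2))), 2) ≈ 10687.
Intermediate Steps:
Function('d')(Y) = Y (Function('d')(Y) = Add(0, Y) = Y)
Pow(Add(Pow(Add(-591, 770), Rational(1, 2)), Add(Mul(Function('d')(5), 14), 20)), 2) = Pow(Add(Pow(Add(-591, 770), Rational(1, 2)), Add(Mul(5, 14), 20)), 2) = Pow(Add(Pow(179, Rational(1, 2)), Add(70, 20)), 2) = Pow(Add(Pow(179, Rational(1, 2)), 90), 2) = Pow(Add(90, Pow(179, Rational(1, 2))), 2)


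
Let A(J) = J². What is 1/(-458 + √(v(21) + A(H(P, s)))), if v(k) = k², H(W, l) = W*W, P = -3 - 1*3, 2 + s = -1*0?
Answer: -458/208027 - 3*√193/208027 ≈ -0.0024020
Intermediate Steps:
s = -2 (s = -2 - 1*0 = -2 + 0 = -2)
P = -6 (P = -3 - 3 = -6)
H(W, l) = W²
1/(-458 + √(v(21) + A(H(P, s)))) = 1/(-458 + √(21² + ((-6)²)²)) = 1/(-458 + √(441 + 36²)) = 1/(-458 + √(441 + 1296)) = 1/(-458 + √1737) = 1/(-458 + 3*√193)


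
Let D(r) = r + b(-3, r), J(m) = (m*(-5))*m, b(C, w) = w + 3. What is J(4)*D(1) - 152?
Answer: -552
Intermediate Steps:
b(C, w) = 3 + w
J(m) = -5*m² (J(m) = (-5*m)*m = -5*m²)
D(r) = 3 + 2*r (D(r) = r + (3 + r) = 3 + 2*r)
J(4)*D(1) - 152 = (-5*4²)*(3 + 2*1) - 152 = (-5*16)*(3 + 2) - 152 = -80*5 - 152 = -400 - 152 = -552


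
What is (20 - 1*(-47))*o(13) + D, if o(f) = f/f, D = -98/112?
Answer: 529/8 ≈ 66.125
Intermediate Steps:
D = -7/8 (D = -98*1/112 = -7/8 ≈ -0.87500)
o(f) = 1
(20 - 1*(-47))*o(13) + D = (20 - 1*(-47))*1 - 7/8 = (20 + 47)*1 - 7/8 = 67*1 - 7/8 = 67 - 7/8 = 529/8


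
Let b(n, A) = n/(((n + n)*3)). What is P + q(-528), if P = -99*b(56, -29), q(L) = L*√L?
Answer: -33/2 - 2112*I*√33 ≈ -16.5 - 12133.0*I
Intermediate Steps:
q(L) = L^(3/2)
b(n, A) = ⅙ (b(n, A) = n/(((2*n)*3)) = n/((6*n)) = n*(1/(6*n)) = ⅙)
P = -33/2 (P = -99*⅙ = -33/2 ≈ -16.500)
P + q(-528) = -33/2 + (-528)^(3/2) = -33/2 - 2112*I*√33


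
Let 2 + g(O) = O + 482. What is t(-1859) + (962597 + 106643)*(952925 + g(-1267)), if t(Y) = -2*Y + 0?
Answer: 1018064038838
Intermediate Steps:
t(Y) = -2*Y
g(O) = 480 + O (g(O) = -2 + (O + 482) = -2 + (482 + O) = 480 + O)
t(-1859) + (962597 + 106643)*(952925 + g(-1267)) = -2*(-1859) + (962597 + 106643)*(952925 + (480 - 1267)) = 3718 + 1069240*(952925 - 787) = 3718 + 1069240*952138 = 3718 + 1018064035120 = 1018064038838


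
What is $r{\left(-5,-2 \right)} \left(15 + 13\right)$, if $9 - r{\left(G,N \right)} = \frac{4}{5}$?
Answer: $\frac{1148}{5} \approx 229.6$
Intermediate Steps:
$r{\left(G,N \right)} = \frac{41}{5}$ ($r{\left(G,N \right)} = 9 - \frac{4}{5} = \frac{41}{5}$)
$r{\left(-5,-2 \right)} \left(15 + 13\right) = \frac{41 \left(15 + 13\right)}{5} = \frac{41}{5} \cdot 28 = \frac{1148}{5}$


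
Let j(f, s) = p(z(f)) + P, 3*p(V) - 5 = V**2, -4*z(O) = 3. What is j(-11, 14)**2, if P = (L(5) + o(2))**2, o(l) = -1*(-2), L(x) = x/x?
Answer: 271441/2304 ≈ 117.81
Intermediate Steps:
L(x) = 1
z(O) = -3/4 (z(O) = -1/4*3 = -3/4)
p(V) = 5/3 + V**2/3
o(l) = 2
P = 9 (P = (1 + 2)**2 = 3**2 = 9)
j(f, s) = 521/48 (j(f, s) = (5/3 + (-3/4)**2/3) + 9 = (5/3 + (1/3)*(9/16)) + 9 = (5/3 + 3/16) + 9 = 89/48 + 9 = 521/48)
j(-11, 14)**2 = (521/48)**2 = 271441/2304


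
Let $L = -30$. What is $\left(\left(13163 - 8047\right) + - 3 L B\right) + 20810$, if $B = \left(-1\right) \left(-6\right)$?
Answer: $26466$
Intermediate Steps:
$B = 6$
$\left(\left(13163 - 8047\right) + - 3 L B\right) + 20810 = \left(\left(13163 - 8047\right) + \left(-3\right) \left(-30\right) 6\right) + 20810 = \left(5116 + 90 \cdot 6\right) + 20810 = \left(5116 + 540\right) + 20810 = 5656 + 20810 = 26466$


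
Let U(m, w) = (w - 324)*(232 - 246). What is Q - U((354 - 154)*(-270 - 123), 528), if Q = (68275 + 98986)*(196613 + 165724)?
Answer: 60604851813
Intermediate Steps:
U(m, w) = 4536 - 14*w (U(m, w) = (-324 + w)*(-14) = 4536 - 14*w)
Q = 60604848957 (Q = 167261*362337 = 60604848957)
Q - U((354 - 154)*(-270 - 123), 528) = 60604848957 - (4536 - 14*528) = 60604848957 - (4536 - 7392) = 60604848957 - 1*(-2856) = 60604848957 + 2856 = 60604851813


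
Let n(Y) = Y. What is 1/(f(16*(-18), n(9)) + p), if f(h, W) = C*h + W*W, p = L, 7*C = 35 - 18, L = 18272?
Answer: 7/123575 ≈ 5.6646e-5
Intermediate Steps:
C = 17/7 (C = (35 - 18)/7 = (1/7)*17 = 17/7 ≈ 2.4286)
p = 18272
f(h, W) = W**2 + 17*h/7 (f(h, W) = 17*h/7 + W*W = 17*h/7 + W**2 = W**2 + 17*h/7)
1/(f(16*(-18), n(9)) + p) = 1/((9**2 + 17*(16*(-18))/7) + 18272) = 1/((81 + (17/7)*(-288)) + 18272) = 1/((81 - 4896/7) + 18272) = 1/(-4329/7 + 18272) = 1/(123575/7) = 7/123575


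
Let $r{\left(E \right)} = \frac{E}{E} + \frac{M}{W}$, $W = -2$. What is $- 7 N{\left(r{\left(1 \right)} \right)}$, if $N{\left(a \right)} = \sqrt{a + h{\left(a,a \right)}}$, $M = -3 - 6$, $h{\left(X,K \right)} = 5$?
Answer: $- \frac{7 \sqrt{42}}{2} \approx -22.683$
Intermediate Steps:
$M = -9$ ($M = -3 - 6 = -9$)
$r{\left(E \right)} = \frac{11}{2}$ ($r{\left(E \right)} = \frac{E}{E} - \frac{9}{-2} = 1 - - \frac{9}{2} = 1 + \frac{9}{2} = \frac{11}{2}$)
$N{\left(a \right)} = \sqrt{5 + a}$ ($N{\left(a \right)} = \sqrt{a + 5} = \sqrt{5 + a}$)
$- 7 N{\left(r{\left(1 \right)} \right)} = - 7 \sqrt{5 + \frac{11}{2}} = - 7 \sqrt{\frac{21}{2}} = - 7 \frac{\sqrt{42}}{2} = - \frac{7 \sqrt{42}}{2}$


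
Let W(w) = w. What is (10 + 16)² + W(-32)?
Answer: 644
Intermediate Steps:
(10 + 16)² + W(-32) = (10 + 16)² - 32 = 26² - 32 = 676 - 32 = 644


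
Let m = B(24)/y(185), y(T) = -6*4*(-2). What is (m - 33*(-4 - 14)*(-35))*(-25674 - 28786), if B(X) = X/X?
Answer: 13586667185/12 ≈ 1.1322e+9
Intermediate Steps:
y(T) = 48 (y(T) = -24*(-2) = 48)
B(X) = 1
m = 1/48 ≈ 0.020833
(m - 33*(-4 - 14)*(-35))*(-25674 - 28786) = (1/48 - 33*(-4 - 14)*(-35))*(-25674 - 28786) = (1/48 - 33*(-18)*(-35))*(-54460) = (1/48 + 594*(-35))*(-54460) = (1/48 - 20790)*(-54460) = -997919/48*(-54460) = 13586667185/12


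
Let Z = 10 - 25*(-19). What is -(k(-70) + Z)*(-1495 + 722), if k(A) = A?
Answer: 320795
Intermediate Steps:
Z = 485 (Z = 10 + 475 = 485)
-(k(-70) + Z)*(-1495 + 722) = -(-70 + 485)*(-1495 + 722) = -415*(-773) = -1*(-320795) = 320795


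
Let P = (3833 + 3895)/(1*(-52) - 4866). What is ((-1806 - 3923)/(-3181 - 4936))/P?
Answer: -14087611/31364088 ≈ -0.44916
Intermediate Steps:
P = -3864/2459 (P = 7728/(-52 - 4866) = 7728/(-4918) = 7728*(-1/4918) = -3864/2459 ≈ -1.5714)
((-1806 - 3923)/(-3181 - 4936))/P = ((-1806 - 3923)/(-3181 - 4936))/(-3864/2459) = -5729/(-8117)*(-2459/3864) = -5729*(-1/8117)*(-2459/3864) = (5729/8117)*(-2459/3864) = -14087611/31364088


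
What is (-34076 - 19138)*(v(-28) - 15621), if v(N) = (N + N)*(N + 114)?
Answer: 1087534518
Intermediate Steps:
v(N) = 2*N*(114 + N) (v(N) = (2*N)*(114 + N) = 2*N*(114 + N))
(-34076 - 19138)*(v(-28) - 15621) = (-34076 - 19138)*(2*(-28)*(114 - 28) - 15621) = -53214*(2*(-28)*86 - 15621) = -53214*(-4816 - 15621) = -53214*(-20437) = 1087534518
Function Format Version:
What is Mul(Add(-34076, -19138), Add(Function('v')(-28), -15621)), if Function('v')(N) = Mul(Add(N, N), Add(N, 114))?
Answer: 1087534518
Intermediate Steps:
Function('v')(N) = Mul(2, N, Add(114, N)) (Function('v')(N) = Mul(Mul(2, N), Add(114, N)) = Mul(2, N, Add(114, N)))
Mul(Add(-34076, -19138), Add(Function('v')(-28), -15621)) = Mul(Add(-34076, -19138), Add(Mul(2, -28, Add(114, -28)), -15621)) = Mul(-53214, Add(Mul(2, -28, 86), -15621)) = Mul(-53214, Add(-4816, -15621)) = Mul(-53214, -20437) = 1087534518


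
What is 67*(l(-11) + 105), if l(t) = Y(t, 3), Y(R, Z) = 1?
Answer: 7102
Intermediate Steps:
l(t) = 1
67*(l(-11) + 105) = 67*(1 + 105) = 67*106 = 7102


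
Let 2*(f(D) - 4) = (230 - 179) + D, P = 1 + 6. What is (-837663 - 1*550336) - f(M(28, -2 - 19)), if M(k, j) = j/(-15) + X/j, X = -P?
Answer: -41640881/30 ≈ -1.3880e+6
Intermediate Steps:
P = 7
X = -7 (X = -1*7 = -7)
M(k, j) = -7/j - j/15 (M(k, j) = j/(-15) - 7/j = j*(-1/15) - 7/j = -j/15 - 7/j = -7/j - j/15)
f(D) = 59/2 + D/2 (f(D) = 4 + ((230 - 179) + D)/2 = 4 + (51 + D)/2 = 4 + (51/2 + D/2) = 59/2 + D/2)
(-837663 - 1*550336) - f(M(28, -2 - 19)) = (-837663 - 1*550336) - (59/2 + (-7/(-2 - 19) - (-2 - 19)/15)/2) = (-837663 - 550336) - (59/2 + (-7/(-21) - 1/15*(-21))/2) = -1387999 - (59/2 + (-7*(-1/21) + 7/5)/2) = -1387999 - (59/2 + (1/3 + 7/5)/2) = -1387999 - (59/2 + (1/2)*(26/15)) = -1387999 - (59/2 + 13/15) = -1387999 - 1*911/30 = -1387999 - 911/30 = -41640881/30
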